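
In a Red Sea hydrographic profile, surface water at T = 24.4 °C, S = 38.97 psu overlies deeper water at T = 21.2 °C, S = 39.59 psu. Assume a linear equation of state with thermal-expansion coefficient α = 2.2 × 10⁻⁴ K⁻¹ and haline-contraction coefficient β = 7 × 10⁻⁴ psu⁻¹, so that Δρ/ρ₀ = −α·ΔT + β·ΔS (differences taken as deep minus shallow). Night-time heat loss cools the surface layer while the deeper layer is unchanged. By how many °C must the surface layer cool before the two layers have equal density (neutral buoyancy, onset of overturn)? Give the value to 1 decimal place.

5.2 °C

Neutral buoyancy requires Δρ = 0, i.e. −α(T_deep − T_surf′) + β(S_deep − S_surf) = 0.
T_surf′ = T_deep − (β/α)·ΔS = 21.2 − (7 × 10⁻⁴/2.2 × 10⁻⁴)·(+0.62) = 19.227 °C.
Cooling required: 24.4 − (19.227) = 5.173 °C.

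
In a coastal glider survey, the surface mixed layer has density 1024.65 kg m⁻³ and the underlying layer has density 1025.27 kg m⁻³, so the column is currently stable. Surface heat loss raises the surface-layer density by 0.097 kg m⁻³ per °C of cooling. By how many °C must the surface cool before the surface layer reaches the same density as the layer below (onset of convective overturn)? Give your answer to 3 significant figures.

6.39 °C

Density deficit of the surface layer: 1025.27 − 1024.65 = 0.62 kg m⁻³.
Required change = 0.62 / 0.097 = 6.39 °C.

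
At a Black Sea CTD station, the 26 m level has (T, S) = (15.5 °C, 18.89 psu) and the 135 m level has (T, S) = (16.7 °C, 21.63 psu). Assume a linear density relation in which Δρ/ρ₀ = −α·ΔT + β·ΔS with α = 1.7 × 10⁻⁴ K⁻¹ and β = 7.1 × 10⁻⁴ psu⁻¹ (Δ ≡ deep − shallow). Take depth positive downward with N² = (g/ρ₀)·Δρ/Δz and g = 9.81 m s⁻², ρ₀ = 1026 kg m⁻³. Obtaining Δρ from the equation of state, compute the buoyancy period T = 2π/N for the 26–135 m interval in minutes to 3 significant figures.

8.36 min

ΔT = +1.2 K, ΔS = +2.74 psu (deep − shallow).
Δρ/ρ₀ = −αΔT + βΔS = -2.04 × 10⁻⁴ + 1.9454 × 10⁻³ = 1.7414 × 10⁻³, so Δρ ≈ 1.787 kg m⁻³.
N² = (g/ρ₀)·Δρ/Δz = g·(Δρ/ρ₀)/Δz = 9.81 × 1.7414 × 10⁻³ / 109 = 1.5673 × 10⁻⁴ s⁻².
N = √(1.5673 × 10⁻⁴) = 0.012519 rad s⁻¹ → T = 2π/N = 501.89 s = 8.3648 min ≈ 8.36 min.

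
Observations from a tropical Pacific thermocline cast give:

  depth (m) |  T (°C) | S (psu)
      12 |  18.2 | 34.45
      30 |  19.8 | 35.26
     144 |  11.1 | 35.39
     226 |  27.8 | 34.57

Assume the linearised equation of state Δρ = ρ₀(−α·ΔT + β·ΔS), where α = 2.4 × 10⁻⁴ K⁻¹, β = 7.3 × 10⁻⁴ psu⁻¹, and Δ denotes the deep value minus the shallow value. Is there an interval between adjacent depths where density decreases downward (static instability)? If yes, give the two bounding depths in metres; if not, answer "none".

Evaluate Δρ/ρ₀ = −αΔT + βΔS across each adjacent pair:
  12–30 m: −αΔT+βΔS = −(2.4 × 10⁻⁴)(+1.6)+(7.3 × 10⁻⁴)(+0.81) = 2.1 × 10⁻⁴ → stable
  30–144 m: −αΔT+βΔS = −(2.4 × 10⁻⁴)(-8.7)+(7.3 × 10⁻⁴)(+0.13) = 2.2 × 10⁻³ → stable
  144–226 m: −αΔT+βΔS = −(2.4 × 10⁻⁴)(+16.7)+(7.3 × 10⁻⁴)(-0.82) = -4.6 × 10⁻³ → UNSTABLE
The 144–226 m interval has Δρ < 0: lighter water underlies denser water.

144–226 m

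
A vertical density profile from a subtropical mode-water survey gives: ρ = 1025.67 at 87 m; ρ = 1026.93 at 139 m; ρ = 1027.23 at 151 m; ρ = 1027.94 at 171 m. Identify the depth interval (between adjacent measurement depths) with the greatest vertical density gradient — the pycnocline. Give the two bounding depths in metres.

Compute the density gradient over each adjacent pair:
  87–139 m: Δρ/Δz = 1.26/52 = 0.024 kg m⁻⁴
  139–151 m: Δρ/Δz = 0.30/12 = 0.025 kg m⁻⁴
  151–171 m: Δρ/Δz = 0.71/20 = 0.035 kg m⁻⁴
The largest gradient is in the 151–171 m interval — the pycnocline.

151–171 m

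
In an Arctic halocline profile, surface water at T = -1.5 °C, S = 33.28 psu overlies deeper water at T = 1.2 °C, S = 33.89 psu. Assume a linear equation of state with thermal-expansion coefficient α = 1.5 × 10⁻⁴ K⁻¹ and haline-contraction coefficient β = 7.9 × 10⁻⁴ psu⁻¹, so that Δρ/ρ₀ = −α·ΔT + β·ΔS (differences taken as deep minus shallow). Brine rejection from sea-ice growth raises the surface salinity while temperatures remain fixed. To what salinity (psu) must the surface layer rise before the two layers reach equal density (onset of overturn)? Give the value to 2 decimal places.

33.38 psu

Neutral buoyancy requires −α(T_deep − T_surf) + β(S_deep − S_surf′) = 0.
S_surf′ = S_deep − (α/β)·ΔT = 33.89 − (1.5 × 10⁻⁴/7.9 × 10⁻⁴)·(+2.7) = 33.3773 psu.
Increase required: 33.3773 − 33.28 = 0.0973 psu.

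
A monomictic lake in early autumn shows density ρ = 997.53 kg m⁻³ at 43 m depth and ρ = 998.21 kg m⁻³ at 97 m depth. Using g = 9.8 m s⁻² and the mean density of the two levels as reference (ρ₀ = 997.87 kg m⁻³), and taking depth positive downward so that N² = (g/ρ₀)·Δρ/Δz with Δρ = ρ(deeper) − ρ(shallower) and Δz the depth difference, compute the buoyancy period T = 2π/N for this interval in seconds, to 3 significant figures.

565 s

Δρ = 998.21 − 997.53 = 0.68 kg m⁻³ over Δz = 97 − 43 = 54 m.
N² = (9.8/997.87) × (0.68/54) = 1.2367 × 10⁻⁴ s⁻².
N = √(1.2367 × 10⁻⁴) = 0.011121 rad s⁻¹, so T = 2π/N = 564.98 s ≈ 565 s.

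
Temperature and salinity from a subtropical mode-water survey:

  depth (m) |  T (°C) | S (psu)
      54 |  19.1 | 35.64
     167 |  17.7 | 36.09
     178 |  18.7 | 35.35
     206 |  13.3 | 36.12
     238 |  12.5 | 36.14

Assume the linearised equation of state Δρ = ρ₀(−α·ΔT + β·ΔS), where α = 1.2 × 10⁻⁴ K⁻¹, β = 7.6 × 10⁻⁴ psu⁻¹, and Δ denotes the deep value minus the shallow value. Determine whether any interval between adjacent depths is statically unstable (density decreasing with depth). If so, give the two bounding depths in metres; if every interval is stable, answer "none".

167–178 m

Evaluate Δρ/ρ₀ = −αΔT + βΔS across each adjacent pair:
  54–167 m: −αΔT+βΔS = −(1.2 × 10⁻⁴)(-1.4)+(7.6 × 10⁻⁴)(+0.45) = 5.1 × 10⁻⁴ → stable
  167–178 m: −αΔT+βΔS = −(1.2 × 10⁻⁴)(+1.0)+(7.6 × 10⁻⁴)(-0.74) = -6.8 × 10⁻⁴ → UNSTABLE
  178–206 m: −αΔT+βΔS = −(1.2 × 10⁻⁴)(-5.4)+(7.6 × 10⁻⁴)(+0.77) = 1.2 × 10⁻³ → stable
  206–238 m: −αΔT+βΔS = −(1.2 × 10⁻⁴)(-0.8)+(7.6 × 10⁻⁴)(+0.02) = 1.1 × 10⁻⁴ → stable
The 167–178 m interval has Δρ < 0: lighter water underlies denser water.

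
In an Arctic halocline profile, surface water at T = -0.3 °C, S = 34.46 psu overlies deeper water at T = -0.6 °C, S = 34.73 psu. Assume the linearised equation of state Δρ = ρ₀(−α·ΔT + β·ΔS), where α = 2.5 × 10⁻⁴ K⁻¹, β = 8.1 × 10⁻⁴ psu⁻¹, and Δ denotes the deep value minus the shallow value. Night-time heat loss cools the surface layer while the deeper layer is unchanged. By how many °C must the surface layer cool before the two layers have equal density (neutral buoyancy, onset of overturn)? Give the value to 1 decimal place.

Neutral buoyancy requires Δρ = 0, i.e. −α(T_deep − T_surf′) + β(S_deep − S_surf) = 0.
T_surf′ = T_deep − (β/α)·ΔS = -0.6 − (8.1 × 10⁻⁴/2.5 × 10⁻⁴)·(+0.27) = -1.475 °C.
Cooling required: -0.3 − (-1.475) = 1.175 °C.

1.2 °C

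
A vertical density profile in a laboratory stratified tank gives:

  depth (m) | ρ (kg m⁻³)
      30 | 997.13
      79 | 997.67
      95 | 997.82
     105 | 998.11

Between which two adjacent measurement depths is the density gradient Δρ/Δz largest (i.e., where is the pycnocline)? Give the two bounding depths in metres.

Compute the density gradient over each adjacent pair:
  30–79 m: Δρ/Δz = 0.54/49 = 0.011 kg m⁻⁴
  79–95 m: Δρ/Δz = 0.15/16 = 9.4 × 10⁻³ kg m⁻⁴
  95–105 m: Δρ/Δz = 0.29/10 = 0.029 kg m⁻⁴
The largest gradient is in the 95–105 m interval — the pycnocline.

95–105 m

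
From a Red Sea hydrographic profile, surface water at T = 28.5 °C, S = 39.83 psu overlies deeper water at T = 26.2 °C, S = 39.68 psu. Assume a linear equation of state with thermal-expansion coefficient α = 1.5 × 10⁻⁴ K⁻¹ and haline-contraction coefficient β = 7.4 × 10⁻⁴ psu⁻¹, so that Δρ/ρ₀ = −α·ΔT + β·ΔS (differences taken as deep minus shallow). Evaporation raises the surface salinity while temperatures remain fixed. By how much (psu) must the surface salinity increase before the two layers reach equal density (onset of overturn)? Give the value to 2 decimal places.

0.32 psu

Neutral buoyancy requires −α(T_deep − T_surf) + β(S_deep − S_surf′) = 0.
S_surf′ = S_deep − (α/β)·ΔT = 39.68 − (1.5 × 10⁻⁴/7.4 × 10⁻⁴)·(-2.3) = 40.1462 psu.
Increase required: 40.1462 − 39.83 = 0.3162 psu.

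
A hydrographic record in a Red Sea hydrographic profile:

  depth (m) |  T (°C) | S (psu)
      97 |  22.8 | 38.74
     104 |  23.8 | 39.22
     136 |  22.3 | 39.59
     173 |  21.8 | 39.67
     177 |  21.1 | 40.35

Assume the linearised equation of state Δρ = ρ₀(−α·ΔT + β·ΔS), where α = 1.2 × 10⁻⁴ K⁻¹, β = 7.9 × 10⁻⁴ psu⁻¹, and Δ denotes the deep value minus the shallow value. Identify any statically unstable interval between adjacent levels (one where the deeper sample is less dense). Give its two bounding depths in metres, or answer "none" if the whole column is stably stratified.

none

Evaluate Δρ/ρ₀ = −αΔT + βΔS across each adjacent pair:
  97–104 m: −αΔT+βΔS = −(1.2 × 10⁻⁴)(+1.0)+(7.9 × 10⁻⁴)(+0.48) = 2.6 × 10⁻⁴ → stable
  104–136 m: −αΔT+βΔS = −(1.2 × 10⁻⁴)(-1.5)+(7.9 × 10⁻⁴)(+0.37) = 4.7 × 10⁻⁴ → stable
  136–173 m: −αΔT+βΔS = −(1.2 × 10⁻⁴)(-0.5)+(7.9 × 10⁻⁴)(+0.08) = 1.2 × 10⁻⁴ → stable
  173–177 m: −αΔT+βΔS = −(1.2 × 10⁻⁴)(-0.7)+(7.9 × 10⁻⁴)(+0.68) = 6.2 × 10⁻⁴ → stable
Every interval has Δρ > 0: the column is stably stratified throughout.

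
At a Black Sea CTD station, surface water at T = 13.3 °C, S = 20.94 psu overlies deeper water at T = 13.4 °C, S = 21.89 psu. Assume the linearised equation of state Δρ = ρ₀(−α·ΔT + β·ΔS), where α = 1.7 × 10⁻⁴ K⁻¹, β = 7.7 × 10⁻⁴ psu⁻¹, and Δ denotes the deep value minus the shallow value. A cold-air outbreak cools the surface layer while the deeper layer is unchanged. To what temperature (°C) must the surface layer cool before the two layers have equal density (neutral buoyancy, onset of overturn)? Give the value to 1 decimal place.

9.1 °C

Neutral buoyancy requires Δρ = 0, i.e. −α(T_deep − T_surf′) + β(S_deep − S_surf) = 0.
T_surf′ = T_deep − (β/α)·ΔS = 13.4 − (7.7 × 10⁻⁴/1.7 × 10⁻⁴)·(+0.95) = 9.097 °C.
Cooling required: 13.3 − (9.097) = 4.203 °C.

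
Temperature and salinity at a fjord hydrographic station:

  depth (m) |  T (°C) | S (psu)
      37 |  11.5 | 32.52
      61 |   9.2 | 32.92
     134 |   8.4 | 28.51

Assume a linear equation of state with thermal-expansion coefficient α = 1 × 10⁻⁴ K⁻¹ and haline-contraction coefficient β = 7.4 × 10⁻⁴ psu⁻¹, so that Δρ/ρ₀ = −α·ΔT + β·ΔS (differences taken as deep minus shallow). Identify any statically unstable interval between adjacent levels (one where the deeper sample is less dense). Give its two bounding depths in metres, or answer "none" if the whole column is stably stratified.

Evaluate Δρ/ρ₀ = −αΔT + βΔS across each adjacent pair:
  37–61 m: −αΔT+βΔS = −(1 × 10⁻⁴)(-2.3)+(7.4 × 10⁻⁴)(+0.40) = 5.3 × 10⁻⁴ → stable
  61–134 m: −αΔT+βΔS = −(1 × 10⁻⁴)(-0.8)+(7.4 × 10⁻⁴)(-4.41) = -3.2 × 10⁻³ → UNSTABLE
The 61–134 m interval has Δρ < 0: lighter water underlies denser water.

61–134 m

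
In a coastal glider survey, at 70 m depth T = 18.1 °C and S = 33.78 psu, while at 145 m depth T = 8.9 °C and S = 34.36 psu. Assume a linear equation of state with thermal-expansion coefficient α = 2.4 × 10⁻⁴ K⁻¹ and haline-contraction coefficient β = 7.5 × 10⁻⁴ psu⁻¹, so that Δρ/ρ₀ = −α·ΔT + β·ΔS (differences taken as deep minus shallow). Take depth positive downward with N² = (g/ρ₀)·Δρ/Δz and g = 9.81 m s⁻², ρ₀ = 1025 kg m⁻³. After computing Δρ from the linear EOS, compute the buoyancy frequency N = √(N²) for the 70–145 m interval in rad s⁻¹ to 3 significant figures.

ΔT = -9.2 K, ΔS = +0.58 psu (deep − shallow).
Δρ/ρ₀ = −αΔT + βΔS = 2.208 × 10⁻³ + 4.35 × 10⁻⁴ = 2.643 × 10⁻³, so Δρ ≈ 2.709 kg m⁻³.
N² = (g/ρ₀)·Δρ/Δz = g·(Δρ/ρ₀)/Δz = 9.81 × 2.643 × 10⁻³ / 75 = 3.4570 × 10⁻⁴ s⁻².
N = √(3.4570 × 10⁻⁴) = 0.018593 rad s⁻¹ ≈ 0.0186 rad s⁻¹.

0.0186 rad s⁻¹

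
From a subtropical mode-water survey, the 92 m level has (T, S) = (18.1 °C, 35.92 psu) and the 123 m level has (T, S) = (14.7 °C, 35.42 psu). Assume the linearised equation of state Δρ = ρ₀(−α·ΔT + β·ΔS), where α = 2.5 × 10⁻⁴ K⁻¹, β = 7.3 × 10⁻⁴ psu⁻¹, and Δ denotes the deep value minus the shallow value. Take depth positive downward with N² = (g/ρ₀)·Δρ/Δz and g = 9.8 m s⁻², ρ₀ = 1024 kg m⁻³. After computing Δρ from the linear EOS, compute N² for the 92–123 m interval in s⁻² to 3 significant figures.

1.53 × 10⁻⁴ s⁻²

ΔT = -3.4 K, ΔS = -0.50 psu (deep − shallow).
Δρ/ρ₀ = −αΔT + βΔS = 8.50 × 10⁻⁴ − 3.65 × 10⁻⁴ = 4.85 × 10⁻⁴, so Δρ ≈ 0.4966 kg m⁻³.
N² = (g/ρ₀)·Δρ/Δz = g·(Δρ/ρ₀)/Δz = 9.8 × 4.85 × 10⁻⁴ / 31 = 1.5332 × 10⁻⁴ s⁻² ≈ 1.53 × 10⁻⁴ s⁻².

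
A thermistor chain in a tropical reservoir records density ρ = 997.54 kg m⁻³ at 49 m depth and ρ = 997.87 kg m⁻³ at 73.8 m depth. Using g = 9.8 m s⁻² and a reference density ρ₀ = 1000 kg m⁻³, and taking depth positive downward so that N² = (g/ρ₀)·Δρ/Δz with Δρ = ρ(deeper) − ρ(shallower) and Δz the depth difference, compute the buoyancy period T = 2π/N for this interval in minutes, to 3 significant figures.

Δρ = 997.87 − 997.54 = 0.33 kg m⁻³ over Δz = 73.8 − 49 = 24.8 m.
N² = (9.8/1000) × (0.33/24.8) = 1.3040 × 10⁻⁴ s⁻².
N = √(1.3040 × 10⁻⁴) = 0.011419 rad s⁻¹, so T = 2π/N = 550.24 s = 9.1707 min ≈ 9.17 min.

9.17 min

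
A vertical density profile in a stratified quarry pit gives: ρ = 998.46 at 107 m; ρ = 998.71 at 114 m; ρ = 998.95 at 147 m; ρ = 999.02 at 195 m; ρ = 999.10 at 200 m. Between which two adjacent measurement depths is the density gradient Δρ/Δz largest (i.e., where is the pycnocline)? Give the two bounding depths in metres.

Compute the density gradient over each adjacent pair:
  107–114 m: Δρ/Δz = 0.25/7 = 0.036 kg m⁻⁴
  114–147 m: Δρ/Δz = 0.24/33 = 7.3 × 10⁻³ kg m⁻⁴
  147–195 m: Δρ/Δz = 0.07/48 = 1.5 × 10⁻³ kg m⁻⁴
  195–200 m: Δρ/Δz = 0.08/5 = 0.016 kg m⁻⁴
The largest gradient is in the 107–114 m interval — the pycnocline.

107–114 m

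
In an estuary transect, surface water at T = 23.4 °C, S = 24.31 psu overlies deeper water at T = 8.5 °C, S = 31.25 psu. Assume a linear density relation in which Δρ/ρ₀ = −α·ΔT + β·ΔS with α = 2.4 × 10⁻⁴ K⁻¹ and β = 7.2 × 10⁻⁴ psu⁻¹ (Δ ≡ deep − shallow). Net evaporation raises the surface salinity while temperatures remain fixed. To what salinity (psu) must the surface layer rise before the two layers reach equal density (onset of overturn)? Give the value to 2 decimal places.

36.22 psu

Neutral buoyancy requires −α(T_deep − T_surf) + β(S_deep − S_surf′) = 0.
S_surf′ = S_deep − (α/β)·ΔT = 31.25 − (2.4 × 10⁻⁴/7.2 × 10⁻⁴)·(-14.9) = 36.2167 psu.
Increase required: 36.2167 − 24.31 = 11.9067 psu.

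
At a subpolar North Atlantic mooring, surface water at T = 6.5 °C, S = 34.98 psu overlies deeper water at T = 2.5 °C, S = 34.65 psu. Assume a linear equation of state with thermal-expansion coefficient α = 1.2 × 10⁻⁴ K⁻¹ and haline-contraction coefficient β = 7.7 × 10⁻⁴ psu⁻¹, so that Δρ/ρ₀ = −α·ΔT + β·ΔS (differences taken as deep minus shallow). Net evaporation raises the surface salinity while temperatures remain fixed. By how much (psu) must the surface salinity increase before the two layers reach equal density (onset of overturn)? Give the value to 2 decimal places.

0.29 psu

Neutral buoyancy requires −α(T_deep − T_surf) + β(S_deep − S_surf′) = 0.
S_surf′ = S_deep − (α/β)·ΔT = 34.65 − (1.2 × 10⁻⁴/7.7 × 10⁻⁴)·(-4.0) = 35.2734 psu.
Increase required: 35.2734 − 34.98 = 0.2934 psu.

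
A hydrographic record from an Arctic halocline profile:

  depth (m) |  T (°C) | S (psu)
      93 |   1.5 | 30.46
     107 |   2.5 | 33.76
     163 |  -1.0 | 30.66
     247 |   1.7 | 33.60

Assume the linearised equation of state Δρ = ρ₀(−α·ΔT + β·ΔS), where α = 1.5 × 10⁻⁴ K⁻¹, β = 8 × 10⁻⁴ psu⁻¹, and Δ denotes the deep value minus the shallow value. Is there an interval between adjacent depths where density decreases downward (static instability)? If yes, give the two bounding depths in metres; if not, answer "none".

107–163 m

Evaluate Δρ/ρ₀ = −αΔT + βΔS across each adjacent pair:
  93–107 m: −αΔT+βΔS = −(1.5 × 10⁻⁴)(+1.0)+(8 × 10⁻⁴)(+3.30) = 2.5 × 10⁻³ → stable
  107–163 m: −αΔT+βΔS = −(1.5 × 10⁻⁴)(-3.5)+(8 × 10⁻⁴)(-3.10) = -2.0 × 10⁻³ → UNSTABLE
  163–247 m: −αΔT+βΔS = −(1.5 × 10⁻⁴)(+2.7)+(8 × 10⁻⁴)(+2.94) = 1.9 × 10⁻³ → stable
The 107–163 m interval has Δρ < 0: lighter water underlies denser water.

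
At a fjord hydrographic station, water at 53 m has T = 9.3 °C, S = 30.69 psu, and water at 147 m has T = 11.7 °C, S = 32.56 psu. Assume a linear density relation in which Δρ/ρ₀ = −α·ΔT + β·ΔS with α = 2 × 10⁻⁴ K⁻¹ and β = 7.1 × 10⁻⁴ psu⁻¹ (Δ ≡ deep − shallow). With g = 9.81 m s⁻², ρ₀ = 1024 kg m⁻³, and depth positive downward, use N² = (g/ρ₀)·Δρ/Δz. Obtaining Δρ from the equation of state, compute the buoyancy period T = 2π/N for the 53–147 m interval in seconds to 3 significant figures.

ΔT = +2.4 K, ΔS = +1.87 psu (deep − shallow).
Δρ/ρ₀ = −αΔT + βΔS = -4.80 × 10⁻⁴ + 1.3277 × 10⁻³ = 8.477 × 10⁻⁴, so Δρ ≈ 0.8680 kg m⁻³.
N² = (g/ρ₀)·Δρ/Δz = g·(Δρ/ρ₀)/Δz = 9.81 × 8.477 × 10⁻⁴ / 94 = 8.8467 × 10⁻⁵ s⁻².
N = √(8.8467 × 10⁻⁵) = 9.4057 × 10⁻³ rad s⁻¹ → T = 2π/N = 668.02 s ≈ 668 s.

668 s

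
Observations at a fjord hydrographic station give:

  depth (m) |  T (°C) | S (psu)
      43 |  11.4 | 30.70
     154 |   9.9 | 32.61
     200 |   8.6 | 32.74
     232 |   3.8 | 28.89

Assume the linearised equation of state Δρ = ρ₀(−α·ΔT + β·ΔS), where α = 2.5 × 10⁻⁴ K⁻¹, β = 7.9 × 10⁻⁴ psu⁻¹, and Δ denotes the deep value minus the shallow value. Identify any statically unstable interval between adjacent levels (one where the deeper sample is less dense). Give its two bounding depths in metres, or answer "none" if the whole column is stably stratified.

Evaluate Δρ/ρ₀ = −αΔT + βΔS across each adjacent pair:
  43–154 m: −αΔT+βΔS = −(2.5 × 10⁻⁴)(-1.5)+(7.9 × 10⁻⁴)(+1.91) = 1.9 × 10⁻³ → stable
  154–200 m: −αΔT+βΔS = −(2.5 × 10⁻⁴)(-1.3)+(7.9 × 10⁻⁴)(+0.13) = 4.3 × 10⁻⁴ → stable
  200–232 m: −αΔT+βΔS = −(2.5 × 10⁻⁴)(-4.8)+(7.9 × 10⁻⁴)(-3.85) = -1.8 × 10⁻³ → UNSTABLE
The 200–232 m interval has Δρ < 0: lighter water underlies denser water.

200–232 m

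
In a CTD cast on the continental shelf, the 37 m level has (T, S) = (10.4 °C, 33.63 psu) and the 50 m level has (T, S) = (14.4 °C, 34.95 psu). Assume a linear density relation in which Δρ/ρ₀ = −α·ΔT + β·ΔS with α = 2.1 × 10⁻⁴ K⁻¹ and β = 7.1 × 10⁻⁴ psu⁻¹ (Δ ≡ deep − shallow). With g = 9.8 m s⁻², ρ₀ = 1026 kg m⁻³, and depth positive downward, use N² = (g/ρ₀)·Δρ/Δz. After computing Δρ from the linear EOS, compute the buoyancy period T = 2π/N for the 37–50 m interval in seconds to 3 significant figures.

ΔT = +4.0 K, ΔS = +1.32 psu (deep − shallow).
Δρ/ρ₀ = −αΔT + βΔS = -8.40 × 10⁻⁴ + 9.372 × 10⁻⁴ = 9.72 × 10⁻⁵, so Δρ ≈ 0.09973 kg m⁻³.
N² = (g/ρ₀)·Δρ/Δz = g·(Δρ/ρ₀)/Δz = 9.8 × 9.72 × 10⁻⁵ / 13 = 7.3274 × 10⁻⁵ s⁻².
N = √(7.3274 × 10⁻⁵) = 8.5600 × 10⁻³ rad s⁻¹ → T = 2π/N = 734.02 s ≈ 734 s.

734 s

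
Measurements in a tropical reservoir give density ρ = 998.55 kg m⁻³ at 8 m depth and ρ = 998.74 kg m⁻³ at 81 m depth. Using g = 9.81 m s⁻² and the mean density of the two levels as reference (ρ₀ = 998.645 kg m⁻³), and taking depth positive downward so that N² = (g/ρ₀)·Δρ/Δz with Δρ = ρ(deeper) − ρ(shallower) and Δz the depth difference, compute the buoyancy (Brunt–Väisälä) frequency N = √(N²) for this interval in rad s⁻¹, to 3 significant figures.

Δρ = 998.74 − 998.55 = 0.19 kg m⁻³ over Δz = 81 − 8 = 73 m.
N² = (9.81/998.645) × (0.19/73) = 2.5568 × 10⁻⁵ s⁻².
N = √(2.5568 × 10⁻⁵) = 5.0565 × 10⁻³ rad s⁻¹ ≈ 5.06 × 10⁻³ rad s⁻¹.

5.06 × 10⁻³ rad s⁻¹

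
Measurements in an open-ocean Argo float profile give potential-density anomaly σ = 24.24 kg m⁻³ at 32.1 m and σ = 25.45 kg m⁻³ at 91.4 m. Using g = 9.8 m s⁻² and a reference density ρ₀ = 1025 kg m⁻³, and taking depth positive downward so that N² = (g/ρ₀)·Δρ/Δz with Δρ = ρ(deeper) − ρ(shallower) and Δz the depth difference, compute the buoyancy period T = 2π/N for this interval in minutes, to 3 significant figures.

Δρ = 1025.45 − 1024.24 = 1.21 kg m⁻³ over Δz = 91.4 − 32.1 = 59.3 m.
N² = (9.8/1025) × (1.21/59.3) = 1.9509 × 10⁻⁴ s⁻².
N = √(1.9509 × 10⁻⁴) = 0.013967 rad s⁻¹, so T = 2π/N = 449.86 s = 7.4977 min ≈ 7.50 min.

7.50 min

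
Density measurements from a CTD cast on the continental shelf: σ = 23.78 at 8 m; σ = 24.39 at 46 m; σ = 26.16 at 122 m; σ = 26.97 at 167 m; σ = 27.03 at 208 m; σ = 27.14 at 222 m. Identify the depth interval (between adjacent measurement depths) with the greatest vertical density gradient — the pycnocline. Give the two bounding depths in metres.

Compute the density gradient over each adjacent pair:
  8–46 m: Δρ/Δz = 0.61/38 = 0.016 kg m⁻⁴
  46–122 m: Δρ/Δz = 1.77/76 = 0.023 kg m⁻⁴
  122–167 m: Δρ/Δz = 0.81/45 = 0.018 kg m⁻⁴
  167–208 m: Δρ/Δz = 0.06/41 = 1.5 × 10⁻³ kg m⁻⁴
  208–222 m: Δρ/Δz = 0.11/14 = 7.9 × 10⁻³ kg m⁻⁴
The largest gradient is in the 46–122 m interval — the pycnocline.

46–122 m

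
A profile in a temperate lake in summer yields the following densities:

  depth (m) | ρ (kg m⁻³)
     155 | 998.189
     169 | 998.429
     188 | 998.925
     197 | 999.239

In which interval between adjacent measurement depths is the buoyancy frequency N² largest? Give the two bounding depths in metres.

Compute the density gradient over each adjacent pair:
  155–169 m: Δρ/Δz = 0.240/14 = 0.017 kg m⁻⁴
  169–188 m: Δρ/Δz = 0.496/19 = 0.026 kg m⁻⁴
  188–197 m: Δρ/Δz = 0.314/9 = 0.035 kg m⁻⁴
The largest gradient is in the 188–197 m interval — the pycnocline.

188–197 m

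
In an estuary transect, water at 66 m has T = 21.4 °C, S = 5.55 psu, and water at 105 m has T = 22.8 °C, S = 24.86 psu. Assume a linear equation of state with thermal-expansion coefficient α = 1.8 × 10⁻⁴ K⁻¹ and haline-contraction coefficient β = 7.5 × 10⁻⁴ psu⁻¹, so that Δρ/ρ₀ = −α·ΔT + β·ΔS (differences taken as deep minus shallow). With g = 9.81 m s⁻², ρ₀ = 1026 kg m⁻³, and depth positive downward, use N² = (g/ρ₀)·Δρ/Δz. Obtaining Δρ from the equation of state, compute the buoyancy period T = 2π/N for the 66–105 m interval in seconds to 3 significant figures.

ΔT = +1.4 K, ΔS = +19.31 psu (deep − shallow).
Δρ/ρ₀ = −αΔT + βΔS = -2.52 × 10⁻⁴ + 0.0144825 = 0.0142305, so Δρ ≈ 14.60 kg m⁻³.
N² = (g/ρ₀)·Δρ/Δz = g·(Δρ/ρ₀)/Δz = 9.81 × 0.0142305 / 39 = 3.5795 × 10⁻³ s⁻².
N = √(3.5795 × 10⁻³) = 0.059829 rad s⁻¹ → T = 2π/N = 105.02 s ≈ 105 s.

105 s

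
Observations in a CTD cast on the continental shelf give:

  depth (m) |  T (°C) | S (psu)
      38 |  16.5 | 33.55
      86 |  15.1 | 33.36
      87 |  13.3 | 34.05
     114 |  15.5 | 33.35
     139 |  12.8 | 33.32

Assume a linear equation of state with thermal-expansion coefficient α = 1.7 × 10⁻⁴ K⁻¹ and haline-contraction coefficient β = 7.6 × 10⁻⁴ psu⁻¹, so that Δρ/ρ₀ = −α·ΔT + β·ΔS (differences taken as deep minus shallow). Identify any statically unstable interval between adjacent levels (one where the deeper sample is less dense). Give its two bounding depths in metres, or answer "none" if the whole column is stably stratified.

Evaluate Δρ/ρ₀ = −αΔT + βΔS across each adjacent pair:
  38–86 m: −αΔT+βΔS = −(1.7 × 10⁻⁴)(-1.4)+(7.6 × 10⁻⁴)(-0.19) = 9.4 × 10⁻⁵ → stable
  86–87 m: −αΔT+βΔS = −(1.7 × 10⁻⁴)(-1.8)+(7.6 × 10⁻⁴)(+0.69) = 8.3 × 10⁻⁴ → stable
  87–114 m: −αΔT+βΔS = −(1.7 × 10⁻⁴)(+2.2)+(7.6 × 10⁻⁴)(-0.70) = -9.1 × 10⁻⁴ → UNSTABLE
  114–139 m: −αΔT+βΔS = −(1.7 × 10⁻⁴)(-2.7)+(7.6 × 10⁻⁴)(-0.03) = 4.4 × 10⁻⁴ → stable
The 87–114 m interval has Δρ < 0: lighter water underlies denser water.

87–114 m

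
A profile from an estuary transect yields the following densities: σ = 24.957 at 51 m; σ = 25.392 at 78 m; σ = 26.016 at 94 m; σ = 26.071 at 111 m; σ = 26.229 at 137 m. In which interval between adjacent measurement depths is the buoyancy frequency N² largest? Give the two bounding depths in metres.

78–94 m

Compute the density gradient over each adjacent pair:
  51–78 m: Δρ/Δz = 0.435/27 = 0.016 kg m⁻⁴
  78–94 m: Δρ/Δz = 0.624/16 = 0.039 kg m⁻⁴
  94–111 m: Δρ/Δz = 0.055/17 = 3.2 × 10⁻³ kg m⁻⁴
  111–137 m: Δρ/Δz = 0.158/26 = 6.1 × 10⁻³ kg m⁻⁴
The largest gradient is in the 78–94 m interval — the pycnocline.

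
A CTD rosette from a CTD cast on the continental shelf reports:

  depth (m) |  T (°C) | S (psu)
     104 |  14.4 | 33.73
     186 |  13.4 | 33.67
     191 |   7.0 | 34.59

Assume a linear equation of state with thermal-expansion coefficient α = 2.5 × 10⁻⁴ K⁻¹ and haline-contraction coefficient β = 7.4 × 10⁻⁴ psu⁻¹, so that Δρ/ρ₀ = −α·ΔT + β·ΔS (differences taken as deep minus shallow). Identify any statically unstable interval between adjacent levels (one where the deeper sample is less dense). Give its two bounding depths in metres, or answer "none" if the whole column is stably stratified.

Evaluate Δρ/ρ₀ = −αΔT + βΔS across each adjacent pair:
  104–186 m: −αΔT+βΔS = −(2.5 × 10⁻⁴)(-1.0)+(7.4 × 10⁻⁴)(-0.06) = 2.1 × 10⁻⁴ → stable
  186–191 m: −αΔT+βΔS = −(2.5 × 10⁻⁴)(-6.4)+(7.4 × 10⁻⁴)(+0.92) = 2.3 × 10⁻³ → stable
Every interval has Δρ > 0: the column is stably stratified throughout.

none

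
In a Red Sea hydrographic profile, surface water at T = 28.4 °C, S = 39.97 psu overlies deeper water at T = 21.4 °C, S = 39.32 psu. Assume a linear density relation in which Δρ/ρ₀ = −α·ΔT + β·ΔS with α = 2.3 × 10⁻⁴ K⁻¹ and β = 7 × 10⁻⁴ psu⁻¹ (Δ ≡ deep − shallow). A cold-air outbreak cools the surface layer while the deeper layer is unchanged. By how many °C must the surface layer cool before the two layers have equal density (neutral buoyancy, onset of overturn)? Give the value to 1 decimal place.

5.0 °C

Neutral buoyancy requires Δρ = 0, i.e. −α(T_deep − T_surf′) + β(S_deep − S_surf) = 0.
T_surf′ = T_deep − (β/α)·ΔS = 21.4 − (7 × 10⁻⁴/2.3 × 10⁻⁴)·(-0.65) = 23.378 °C.
Cooling required: 28.4 − (23.378) = 5.022 °C.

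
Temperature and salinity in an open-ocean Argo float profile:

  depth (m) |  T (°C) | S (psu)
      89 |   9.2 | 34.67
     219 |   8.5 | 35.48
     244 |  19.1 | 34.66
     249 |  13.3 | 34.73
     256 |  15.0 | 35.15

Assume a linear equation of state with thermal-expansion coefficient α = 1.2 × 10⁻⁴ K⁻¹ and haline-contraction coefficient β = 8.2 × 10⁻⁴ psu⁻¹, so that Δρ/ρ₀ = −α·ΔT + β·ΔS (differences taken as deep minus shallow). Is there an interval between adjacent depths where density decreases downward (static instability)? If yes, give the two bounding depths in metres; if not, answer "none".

219–244 m

Evaluate Δρ/ρ₀ = −αΔT + βΔS across each adjacent pair:
  89–219 m: −αΔT+βΔS = −(1.2 × 10⁻⁴)(-0.7)+(8.2 × 10⁻⁴)(+0.81) = 7.5 × 10⁻⁴ → stable
  219–244 m: −αΔT+βΔS = −(1.2 × 10⁻⁴)(+10.6)+(8.2 × 10⁻⁴)(-0.82) = -1.9 × 10⁻³ → UNSTABLE
  244–249 m: −αΔT+βΔS = −(1.2 × 10⁻⁴)(-5.8)+(8.2 × 10⁻⁴)(+0.07) = 7.5 × 10⁻⁴ → stable
  249–256 m: −αΔT+βΔS = −(1.2 × 10⁻⁴)(+1.7)+(8.2 × 10⁻⁴)(+0.42) = 1.4 × 10⁻⁴ → stable
The 219–244 m interval has Δρ < 0: lighter water underlies denser water.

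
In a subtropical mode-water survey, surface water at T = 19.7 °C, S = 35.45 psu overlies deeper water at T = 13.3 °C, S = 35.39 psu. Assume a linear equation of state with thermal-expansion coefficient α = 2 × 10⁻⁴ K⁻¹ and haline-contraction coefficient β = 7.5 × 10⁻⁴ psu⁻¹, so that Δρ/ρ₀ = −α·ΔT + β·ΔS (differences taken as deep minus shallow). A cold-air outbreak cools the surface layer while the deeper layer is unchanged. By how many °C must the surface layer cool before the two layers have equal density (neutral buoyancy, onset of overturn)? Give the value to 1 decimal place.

6.2 °C

Neutral buoyancy requires Δρ = 0, i.e. −α(T_deep − T_surf′) + β(S_deep − S_surf) = 0.
T_surf′ = T_deep − (β/α)·ΔS = 13.3 − (7.5 × 10⁻⁴/2 × 10⁻⁴)·(-0.06) = 13.525 °C.
Cooling required: 19.7 − (13.525) = 6.175 °C.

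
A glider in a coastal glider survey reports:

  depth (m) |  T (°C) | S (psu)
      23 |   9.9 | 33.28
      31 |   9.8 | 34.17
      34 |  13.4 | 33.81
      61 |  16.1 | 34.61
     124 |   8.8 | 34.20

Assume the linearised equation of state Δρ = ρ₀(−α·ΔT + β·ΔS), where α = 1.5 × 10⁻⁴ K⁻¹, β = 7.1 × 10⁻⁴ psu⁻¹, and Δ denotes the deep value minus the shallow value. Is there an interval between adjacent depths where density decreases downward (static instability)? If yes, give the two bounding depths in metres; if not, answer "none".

31–34 m

Evaluate Δρ/ρ₀ = −αΔT + βΔS across each adjacent pair:
  23–31 m: −αΔT+βΔS = −(1.5 × 10⁻⁴)(-0.1)+(7.1 × 10⁻⁴)(+0.89) = 6.5 × 10⁻⁴ → stable
  31–34 m: −αΔT+βΔS = −(1.5 × 10⁻⁴)(+3.6)+(7.1 × 10⁻⁴)(-0.36) = -8.0 × 10⁻⁴ → UNSTABLE
  34–61 m: −αΔT+βΔS = −(1.5 × 10⁻⁴)(+2.7)+(7.1 × 10⁻⁴)(+0.80) = 1.6 × 10⁻⁴ → stable
  61–124 m: −αΔT+βΔS = −(1.5 × 10⁻⁴)(-7.3)+(7.1 × 10⁻⁴)(-0.41) = 8.0 × 10⁻⁴ → stable
The 31–34 m interval has Δρ < 0: lighter water underlies denser water.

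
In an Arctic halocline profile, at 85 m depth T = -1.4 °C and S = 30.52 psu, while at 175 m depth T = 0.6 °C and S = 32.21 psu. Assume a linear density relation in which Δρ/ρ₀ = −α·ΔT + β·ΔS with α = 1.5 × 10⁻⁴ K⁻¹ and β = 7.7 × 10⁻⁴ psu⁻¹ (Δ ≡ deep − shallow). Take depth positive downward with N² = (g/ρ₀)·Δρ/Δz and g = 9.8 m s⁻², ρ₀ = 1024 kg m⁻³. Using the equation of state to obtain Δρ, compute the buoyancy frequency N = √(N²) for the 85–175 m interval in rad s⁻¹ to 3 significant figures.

0.0104 rad s⁻¹

ΔT = +2.0 K, ΔS = +1.69 psu (deep − shallow).
Δρ/ρ₀ = −αΔT + βΔS = -3.00 × 10⁻⁴ + 1.3013 × 10⁻³ = 1.0013 × 10⁻³, so Δρ ≈ 1.025 kg m⁻³.
N² = (g/ρ₀)·Δρ/Δz = g·(Δρ/ρ₀)/Δz = 9.8 × 1.0013 × 10⁻³ / 90 = 1.0903 × 10⁻⁴ s⁻².
N = √(1.0903 × 10⁻⁴) = 0.010442 rad s⁻¹ ≈ 0.0104 rad s⁻¹.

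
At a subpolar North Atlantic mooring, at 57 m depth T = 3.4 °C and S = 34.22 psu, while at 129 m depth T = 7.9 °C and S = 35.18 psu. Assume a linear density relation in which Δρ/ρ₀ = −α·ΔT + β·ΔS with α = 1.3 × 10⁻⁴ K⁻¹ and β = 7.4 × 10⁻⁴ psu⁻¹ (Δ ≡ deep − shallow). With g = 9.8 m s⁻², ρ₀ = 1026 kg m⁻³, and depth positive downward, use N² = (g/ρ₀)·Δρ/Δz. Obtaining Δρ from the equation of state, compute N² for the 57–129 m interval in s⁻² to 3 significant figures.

ΔT = +4.5 K, ΔS = +0.96 psu (deep − shallow).
Δρ/ρ₀ = −αΔT + βΔS = -5.85 × 10⁻⁴ + 7.104 × 10⁻⁴ = 1.254 × 10⁻⁴, so Δρ ≈ 0.1287 kg m⁻³.
N² = (g/ρ₀)·Δρ/Δz = g·(Δρ/ρ₀)/Δz = 9.8 × 1.254 × 10⁻⁴ / 72 = 1.7068 × 10⁻⁵ s⁻² ≈ 1.71 × 10⁻⁵ s⁻².

1.71 × 10⁻⁵ s⁻²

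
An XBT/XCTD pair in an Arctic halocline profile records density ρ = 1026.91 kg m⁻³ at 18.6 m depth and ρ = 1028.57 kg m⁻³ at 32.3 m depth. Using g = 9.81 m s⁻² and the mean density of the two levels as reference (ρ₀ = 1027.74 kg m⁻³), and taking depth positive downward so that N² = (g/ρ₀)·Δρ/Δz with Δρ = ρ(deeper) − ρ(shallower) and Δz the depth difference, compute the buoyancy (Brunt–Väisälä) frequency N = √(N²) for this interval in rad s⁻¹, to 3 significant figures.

Δρ = 1028.57 − 1026.91 = 1.66 kg m⁻³ over Δz = 32.3 − 18.6 = 13.7 m.
N² = (9.81/1027.74) × (1.66/13.7) = 1.1566 × 10⁻³ s⁻².
N = √(1.1566 × 10⁻³) = 0.034009 rad s⁻¹ ≈ 0.0340 rad s⁻¹.

0.0340 rad s⁻¹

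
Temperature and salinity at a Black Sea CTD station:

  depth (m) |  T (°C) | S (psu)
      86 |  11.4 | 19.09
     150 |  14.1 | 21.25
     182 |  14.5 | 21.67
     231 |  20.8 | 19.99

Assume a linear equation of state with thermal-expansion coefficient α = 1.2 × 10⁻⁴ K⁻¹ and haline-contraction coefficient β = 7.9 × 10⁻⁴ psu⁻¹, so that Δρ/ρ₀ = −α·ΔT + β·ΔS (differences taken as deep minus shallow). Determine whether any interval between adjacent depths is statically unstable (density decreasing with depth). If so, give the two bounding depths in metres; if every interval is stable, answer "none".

182–231 m

Evaluate Δρ/ρ₀ = −αΔT + βΔS across each adjacent pair:
  86–150 m: −αΔT+βΔS = −(1.2 × 10⁻⁴)(+2.7)+(7.9 × 10⁻⁴)(+2.16) = 1.4 × 10⁻³ → stable
  150–182 m: −αΔT+βΔS = −(1.2 × 10⁻⁴)(+0.4)+(7.9 × 10⁻⁴)(+0.42) = 2.8 × 10⁻⁴ → stable
  182–231 m: −αΔT+βΔS = −(1.2 × 10⁻⁴)(+6.3)+(7.9 × 10⁻⁴)(-1.68) = -2.1 × 10⁻³ → UNSTABLE
The 182–231 m interval has Δρ < 0: lighter water underlies denser water.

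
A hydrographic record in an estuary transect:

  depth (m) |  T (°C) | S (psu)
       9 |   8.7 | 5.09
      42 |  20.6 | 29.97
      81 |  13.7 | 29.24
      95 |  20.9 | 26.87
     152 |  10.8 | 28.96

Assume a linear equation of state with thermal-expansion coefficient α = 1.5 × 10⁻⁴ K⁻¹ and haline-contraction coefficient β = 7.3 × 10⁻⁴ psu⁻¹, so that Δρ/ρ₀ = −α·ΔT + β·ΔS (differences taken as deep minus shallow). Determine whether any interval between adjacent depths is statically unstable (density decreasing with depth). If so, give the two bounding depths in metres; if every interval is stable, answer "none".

81–95 m

Evaluate Δρ/ρ₀ = −αΔT + βΔS across each adjacent pair:
  9–42 m: −αΔT+βΔS = −(1.5 × 10⁻⁴)(+11.9)+(7.3 × 10⁻⁴)(+24.88) = 0.016 → stable
  42–81 m: −αΔT+βΔS = −(1.5 × 10⁻⁴)(-6.9)+(7.3 × 10⁻⁴)(-0.73) = 5.0 × 10⁻⁴ → stable
  81–95 m: −αΔT+βΔS = −(1.5 × 10⁻⁴)(+7.2)+(7.3 × 10⁻⁴)(-2.37) = -2.8 × 10⁻³ → UNSTABLE
  95–152 m: −αΔT+βΔS = −(1.5 × 10⁻⁴)(-10.1)+(7.3 × 10⁻⁴)(+2.09) = 3.0 × 10⁻³ → stable
The 81–95 m interval has Δρ < 0: lighter water underlies denser water.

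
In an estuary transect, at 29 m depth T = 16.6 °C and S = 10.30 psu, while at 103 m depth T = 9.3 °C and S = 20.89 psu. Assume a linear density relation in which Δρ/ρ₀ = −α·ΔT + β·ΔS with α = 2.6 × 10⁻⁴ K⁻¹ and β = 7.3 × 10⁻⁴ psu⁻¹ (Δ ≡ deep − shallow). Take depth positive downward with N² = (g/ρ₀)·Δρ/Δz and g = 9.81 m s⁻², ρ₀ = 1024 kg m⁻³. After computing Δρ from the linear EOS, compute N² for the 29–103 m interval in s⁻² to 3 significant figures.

ΔT = -7.3 K, ΔS = +10.59 psu (deep − shallow).
Δρ/ρ₀ = −αΔT + βΔS = 1.898 × 10⁻³ + 7.7307 × 10⁻³ = 9.6287 × 10⁻³, so Δρ ≈ 9.860 kg m⁻³.
N² = (g/ρ₀)·Δρ/Δz = g·(Δρ/ρ₀)/Δz = 9.81 × 9.6287 × 10⁻³ / 74 = 1.2765 × 10⁻³ s⁻² ≈ 1.28 × 10⁻³ s⁻².

1.28 × 10⁻³ s⁻²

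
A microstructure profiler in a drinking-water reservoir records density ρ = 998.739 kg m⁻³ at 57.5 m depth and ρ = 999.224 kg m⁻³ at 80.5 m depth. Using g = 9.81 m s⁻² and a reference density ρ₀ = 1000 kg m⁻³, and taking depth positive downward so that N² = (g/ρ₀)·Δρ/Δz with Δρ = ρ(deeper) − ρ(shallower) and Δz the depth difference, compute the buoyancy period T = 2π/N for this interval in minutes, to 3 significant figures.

Δρ = 999.224 − 998.739 = 0.485 kg m⁻³ over Δz = 80.5 − 57.5 = 23 m.
N² = (9.81/1000) × (0.485/23) = 2.0686 × 10⁻⁴ s⁻².
N = √(2.0686 × 10⁻⁴) = 0.014383 rad s⁻¹, so T = 2π/N = 436.85 s = 7.2808 min ≈ 7.28 min.

7.28 min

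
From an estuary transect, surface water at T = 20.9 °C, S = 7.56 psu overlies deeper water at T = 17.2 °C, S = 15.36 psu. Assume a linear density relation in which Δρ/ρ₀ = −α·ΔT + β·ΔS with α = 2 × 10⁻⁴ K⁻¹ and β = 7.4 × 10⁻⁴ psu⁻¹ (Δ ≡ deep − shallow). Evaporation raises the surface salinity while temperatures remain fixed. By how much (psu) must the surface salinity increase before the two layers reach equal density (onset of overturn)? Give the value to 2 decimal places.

8.80 psu

Neutral buoyancy requires −α(T_deep − T_surf) + β(S_deep − S_surf′) = 0.
S_surf′ = S_deep − (α/β)·ΔT = 15.36 − (2 × 10⁻⁴/7.4 × 10⁻⁴)·(-3.7) = 16.3600 psu.
Increase required: 16.3600 − 7.56 = 8.8000 psu.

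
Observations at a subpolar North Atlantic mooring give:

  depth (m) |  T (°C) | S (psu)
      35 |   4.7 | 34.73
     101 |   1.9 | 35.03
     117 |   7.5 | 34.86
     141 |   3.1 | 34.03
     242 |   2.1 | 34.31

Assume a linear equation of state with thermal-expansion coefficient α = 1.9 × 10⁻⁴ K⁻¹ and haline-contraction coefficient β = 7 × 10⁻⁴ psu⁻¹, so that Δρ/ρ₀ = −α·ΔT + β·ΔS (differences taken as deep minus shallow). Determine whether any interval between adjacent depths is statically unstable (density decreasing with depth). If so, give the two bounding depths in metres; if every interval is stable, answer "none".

101–117 m

Evaluate Δρ/ρ₀ = −αΔT + βΔS across each adjacent pair:
  35–101 m: −αΔT+βΔS = −(1.9 × 10⁻⁴)(-2.8)+(7 × 10⁻⁴)(+0.30) = 7.4 × 10⁻⁴ → stable
  101–117 m: −αΔT+βΔS = −(1.9 × 10⁻⁴)(+5.6)+(7 × 10⁻⁴)(-0.17) = -1.2 × 10⁻³ → UNSTABLE
  117–141 m: −αΔT+βΔS = −(1.9 × 10⁻⁴)(-4.4)+(7 × 10⁻⁴)(-0.83) = 2.6 × 10⁻⁴ → stable
  141–242 m: −αΔT+βΔS = −(1.9 × 10⁻⁴)(-1.0)+(7 × 10⁻⁴)(+0.28) = 3.9 × 10⁻⁴ → stable
The 101–117 m interval has Δρ < 0: lighter water underlies denser water.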